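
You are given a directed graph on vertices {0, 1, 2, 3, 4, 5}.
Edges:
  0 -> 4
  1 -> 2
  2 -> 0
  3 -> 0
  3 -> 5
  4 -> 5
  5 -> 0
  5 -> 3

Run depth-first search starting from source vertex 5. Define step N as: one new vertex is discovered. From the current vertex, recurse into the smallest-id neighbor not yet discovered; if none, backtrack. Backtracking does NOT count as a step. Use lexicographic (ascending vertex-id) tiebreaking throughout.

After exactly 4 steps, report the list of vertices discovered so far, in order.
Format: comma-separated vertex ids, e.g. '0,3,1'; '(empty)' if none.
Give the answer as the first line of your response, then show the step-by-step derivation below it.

5,0,4,3

step 1: discover 5; path=5; order=5
step 2: discover 0; path=5>0; order=5,0
step 3: discover 4; path=5>0>4; order=5,0,4
step 4: discover 3; path=5>3; order=5,0,4,3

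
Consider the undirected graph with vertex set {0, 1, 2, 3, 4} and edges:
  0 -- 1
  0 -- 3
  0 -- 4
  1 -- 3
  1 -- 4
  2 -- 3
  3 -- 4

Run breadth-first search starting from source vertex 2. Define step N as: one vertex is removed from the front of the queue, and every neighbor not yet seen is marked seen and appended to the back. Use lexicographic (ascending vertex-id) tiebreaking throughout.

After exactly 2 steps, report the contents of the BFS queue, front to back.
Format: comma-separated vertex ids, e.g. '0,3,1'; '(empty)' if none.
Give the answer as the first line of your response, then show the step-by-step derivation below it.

0,1,4

step 1: dequeue 2; queue=[3]; order=2
step 2: dequeue 3; queue=[0,1,4]; order=2,3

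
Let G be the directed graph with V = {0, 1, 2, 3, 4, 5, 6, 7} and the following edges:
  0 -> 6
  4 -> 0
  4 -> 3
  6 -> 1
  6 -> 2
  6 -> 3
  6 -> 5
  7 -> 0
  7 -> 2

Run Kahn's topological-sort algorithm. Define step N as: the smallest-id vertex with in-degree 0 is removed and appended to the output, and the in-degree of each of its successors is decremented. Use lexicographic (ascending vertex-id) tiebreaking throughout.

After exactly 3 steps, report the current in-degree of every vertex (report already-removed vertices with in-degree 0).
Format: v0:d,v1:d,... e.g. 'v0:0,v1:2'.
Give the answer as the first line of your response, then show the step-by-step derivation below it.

v0:0,v1:1,v2:1,v3:1,v4:0,v5:1,v6:0,v7:0

step 1: output 4; order=[4]; indeg=(1,1,2,1,0,1,1,0)
step 2: output 7; order=[4,7]; indeg=(0,1,1,1,0,1,1,0)
step 3: output 0; order=[4,7,0]; indeg=(0,1,1,1,0,1,0,0)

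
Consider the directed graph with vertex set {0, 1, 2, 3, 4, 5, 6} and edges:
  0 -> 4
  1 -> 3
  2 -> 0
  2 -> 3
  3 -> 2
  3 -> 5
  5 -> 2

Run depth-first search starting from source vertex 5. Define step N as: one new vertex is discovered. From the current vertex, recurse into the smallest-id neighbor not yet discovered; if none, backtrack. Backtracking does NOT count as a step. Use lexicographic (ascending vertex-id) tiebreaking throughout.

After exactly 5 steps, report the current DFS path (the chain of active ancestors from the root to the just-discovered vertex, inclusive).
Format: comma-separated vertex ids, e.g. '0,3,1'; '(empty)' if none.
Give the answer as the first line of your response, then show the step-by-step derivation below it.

5,2,3

step 1: discover 5; path=5; order=5
step 2: discover 2; path=5>2; order=5,2
step 3: discover 0; path=5>2>0; order=5,2,0
step 4: discover 4; path=5>2>0>4; order=5,2,0,4
step 5: discover 3; path=5>2>3; order=5,2,0,4,3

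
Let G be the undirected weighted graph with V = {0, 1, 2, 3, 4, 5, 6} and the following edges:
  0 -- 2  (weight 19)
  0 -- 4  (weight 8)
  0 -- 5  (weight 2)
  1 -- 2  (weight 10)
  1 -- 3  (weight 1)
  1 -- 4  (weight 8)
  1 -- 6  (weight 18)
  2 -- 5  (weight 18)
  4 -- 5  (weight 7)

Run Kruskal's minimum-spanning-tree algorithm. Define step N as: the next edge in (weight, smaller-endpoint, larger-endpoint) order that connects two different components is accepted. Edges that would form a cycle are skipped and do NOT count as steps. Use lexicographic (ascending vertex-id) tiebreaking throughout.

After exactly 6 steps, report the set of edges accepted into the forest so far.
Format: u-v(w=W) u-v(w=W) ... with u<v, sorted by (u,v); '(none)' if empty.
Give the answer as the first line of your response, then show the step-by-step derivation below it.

0-5(w=2) 1-2(w=10) 1-3(w=1) 1-4(w=8) 1-6(w=18) 4-5(w=7)

step 1: add edge 1-3 (w=1); MST = {1-3(w=1)}
step 2: add edge 0-5 (w=2); MST = {0-5(w=2) 1-3(w=1)}
step 3: add edge 4-5 (w=7); MST = {0-5(w=2) 1-3(w=1) 4-5(w=7)}
step 4: add edge 1-4 (w=8); MST = {0-5(w=2) 1-3(w=1) 1-4(w=8) 4-5(w=7)}
step 5: add edge 1-2 (w=10); MST = {0-5(w=2) 1-2(w=10) 1-3(w=1) 1-4(w=8) 4-5(w=7)}
step 6: add edge 1-6 (w=18); MST = {0-5(w=2) 1-2(w=10) 1-3(w=1) 1-4(w=8) 1-6(w=18) 4-5(w=7)}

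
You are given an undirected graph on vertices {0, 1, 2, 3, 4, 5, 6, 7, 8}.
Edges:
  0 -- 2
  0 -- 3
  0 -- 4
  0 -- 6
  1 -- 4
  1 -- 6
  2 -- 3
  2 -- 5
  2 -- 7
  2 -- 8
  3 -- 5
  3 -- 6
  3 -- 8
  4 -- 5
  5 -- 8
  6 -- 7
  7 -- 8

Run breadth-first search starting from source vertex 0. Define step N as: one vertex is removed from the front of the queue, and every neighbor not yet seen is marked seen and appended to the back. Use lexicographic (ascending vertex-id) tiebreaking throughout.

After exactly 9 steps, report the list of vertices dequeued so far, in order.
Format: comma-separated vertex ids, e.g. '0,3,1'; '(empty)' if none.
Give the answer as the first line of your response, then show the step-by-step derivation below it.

0,2,3,4,6,5,7,8,1

step 1: dequeue 0; queue=[2,3,4,6]; order=0
step 2: dequeue 2; queue=[3,4,6,5,7,8]; order=0,2
step 3: dequeue 3; queue=[4,6,5,7,8]; order=0,2,3
step 4: dequeue 4; queue=[6,5,7,8,1]; order=0,2,3,4
step 5: dequeue 6; queue=[5,7,8,1]; order=0,2,3,4,6
step 6: dequeue 5; queue=[7,8,1]; order=0,2,3,4,6,5
step 7: dequeue 7; queue=[8,1]; order=0,2,3,4,6,5,7
step 8: dequeue 8; queue=[1]; order=0,2,3,4,6,5,7,8
step 9: dequeue 1; queue=[(empty)]; order=0,2,3,4,6,5,7,8,1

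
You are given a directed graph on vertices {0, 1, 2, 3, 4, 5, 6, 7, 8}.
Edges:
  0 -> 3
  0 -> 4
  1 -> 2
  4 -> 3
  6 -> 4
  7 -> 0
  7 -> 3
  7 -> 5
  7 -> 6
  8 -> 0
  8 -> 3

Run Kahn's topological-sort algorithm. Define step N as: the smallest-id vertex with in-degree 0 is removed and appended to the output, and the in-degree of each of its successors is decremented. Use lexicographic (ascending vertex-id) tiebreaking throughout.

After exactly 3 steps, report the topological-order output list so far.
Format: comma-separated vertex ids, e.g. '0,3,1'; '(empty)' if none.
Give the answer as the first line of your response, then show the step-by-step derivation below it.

1,2,7

step 1: output 1; order=[1]; indeg=(2,0,0,4,2,1,1,0,0)
step 2: output 2; order=[1,2]; indeg=(2,0,0,4,2,1,1,0,0)
step 3: output 7; order=[1,2,7]; indeg=(1,0,0,3,2,0,0,0,0)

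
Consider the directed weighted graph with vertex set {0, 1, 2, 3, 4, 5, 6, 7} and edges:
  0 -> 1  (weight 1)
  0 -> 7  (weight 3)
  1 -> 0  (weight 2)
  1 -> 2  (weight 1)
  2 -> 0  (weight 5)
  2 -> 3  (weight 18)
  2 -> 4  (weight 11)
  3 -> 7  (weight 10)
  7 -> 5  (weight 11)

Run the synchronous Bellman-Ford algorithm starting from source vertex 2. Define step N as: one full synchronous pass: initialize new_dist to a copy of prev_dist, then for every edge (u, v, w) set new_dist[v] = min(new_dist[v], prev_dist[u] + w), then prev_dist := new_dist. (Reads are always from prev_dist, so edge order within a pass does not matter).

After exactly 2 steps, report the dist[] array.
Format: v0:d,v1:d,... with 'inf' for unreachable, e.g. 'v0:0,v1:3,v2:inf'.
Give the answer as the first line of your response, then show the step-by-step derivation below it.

v0:5,v1:6,v2:0,v3:18,v4:11,v5:inf,v6:inf,v7:8

step 1: dist = v0:5,v1:inf,v2:0,v3:18,v4:11,v5:inf,v6:inf,v7:inf
step 2: dist = v0:5,v1:6,v2:0,v3:18,v4:11,v5:inf,v6:inf,v7:8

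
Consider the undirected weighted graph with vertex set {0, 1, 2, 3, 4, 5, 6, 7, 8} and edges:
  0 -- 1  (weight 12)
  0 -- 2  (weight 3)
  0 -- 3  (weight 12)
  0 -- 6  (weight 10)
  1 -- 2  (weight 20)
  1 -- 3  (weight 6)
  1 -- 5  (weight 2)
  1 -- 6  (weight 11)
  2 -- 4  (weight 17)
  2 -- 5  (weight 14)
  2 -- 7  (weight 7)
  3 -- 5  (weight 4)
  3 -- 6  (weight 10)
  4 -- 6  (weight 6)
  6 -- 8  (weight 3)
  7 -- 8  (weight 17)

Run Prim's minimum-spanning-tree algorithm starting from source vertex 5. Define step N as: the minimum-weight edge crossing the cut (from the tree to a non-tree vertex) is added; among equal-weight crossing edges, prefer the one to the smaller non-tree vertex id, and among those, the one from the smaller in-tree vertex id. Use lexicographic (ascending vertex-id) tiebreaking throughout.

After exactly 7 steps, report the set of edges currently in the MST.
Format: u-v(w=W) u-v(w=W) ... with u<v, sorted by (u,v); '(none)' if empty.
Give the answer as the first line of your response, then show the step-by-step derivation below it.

0-2(w=3) 0-6(w=10) 1-5(w=2) 3-5(w=4) 3-6(w=10) 4-6(w=6) 6-8(w=3)

step 1: add edge 1-5 (w=2); MST = {1-5(w=2)}
step 2: add edge 3-5 (w=4); MST = {1-5(w=2) 3-5(w=4)}
step 3: add edge 3-6 (w=10); MST = {1-5(w=2) 3-5(w=4) 3-6(w=10)}
step 4: add edge 6-8 (w=3); MST = {1-5(w=2) 3-5(w=4) 3-6(w=10) 6-8(w=3)}
step 5: add edge 4-6 (w=6); MST = {1-5(w=2) 3-5(w=4) 3-6(w=10) 4-6(w=6) 6-8(w=3)}
step 6: add edge 0-6 (w=10); MST = {0-6(w=10) 1-5(w=2) 3-5(w=4) 3-6(w=10) 4-6(w=6) 6-8(w=3)}
step 7: add edge 0-2 (w=3); MST = {0-2(w=3) 0-6(w=10) 1-5(w=2) 3-5(w=4) 3-6(w=10) 4-6(w=6) 6-8(w=3)}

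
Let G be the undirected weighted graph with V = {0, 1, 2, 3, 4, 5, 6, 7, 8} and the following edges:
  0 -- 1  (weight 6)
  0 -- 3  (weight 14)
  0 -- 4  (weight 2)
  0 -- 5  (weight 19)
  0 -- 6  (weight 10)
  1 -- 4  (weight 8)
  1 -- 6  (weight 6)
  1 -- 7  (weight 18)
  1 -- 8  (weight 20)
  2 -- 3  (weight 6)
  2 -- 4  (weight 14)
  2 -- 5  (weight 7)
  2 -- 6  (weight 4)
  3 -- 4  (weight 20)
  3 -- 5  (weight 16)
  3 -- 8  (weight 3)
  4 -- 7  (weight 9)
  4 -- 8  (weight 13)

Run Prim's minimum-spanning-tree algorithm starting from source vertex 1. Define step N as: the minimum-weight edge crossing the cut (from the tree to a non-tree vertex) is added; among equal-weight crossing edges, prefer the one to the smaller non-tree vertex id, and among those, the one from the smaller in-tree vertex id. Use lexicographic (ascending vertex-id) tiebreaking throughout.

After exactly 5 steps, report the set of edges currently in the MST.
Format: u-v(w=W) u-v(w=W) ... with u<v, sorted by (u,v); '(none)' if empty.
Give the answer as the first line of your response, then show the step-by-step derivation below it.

0-1(w=6) 0-4(w=2) 1-6(w=6) 2-3(w=6) 2-6(w=4)

step 1: add edge 0-1 (w=6); MST = {0-1(w=6)}
step 2: add edge 0-4 (w=2); MST = {0-1(w=6) 0-4(w=2)}
step 3: add edge 1-6 (w=6); MST = {0-1(w=6) 0-4(w=2) 1-6(w=6)}
step 4: add edge 2-6 (w=4); MST = {0-1(w=6) 0-4(w=2) 1-6(w=6) 2-6(w=4)}
step 5: add edge 2-3 (w=6); MST = {0-1(w=6) 0-4(w=2) 1-6(w=6) 2-3(w=6) 2-6(w=4)}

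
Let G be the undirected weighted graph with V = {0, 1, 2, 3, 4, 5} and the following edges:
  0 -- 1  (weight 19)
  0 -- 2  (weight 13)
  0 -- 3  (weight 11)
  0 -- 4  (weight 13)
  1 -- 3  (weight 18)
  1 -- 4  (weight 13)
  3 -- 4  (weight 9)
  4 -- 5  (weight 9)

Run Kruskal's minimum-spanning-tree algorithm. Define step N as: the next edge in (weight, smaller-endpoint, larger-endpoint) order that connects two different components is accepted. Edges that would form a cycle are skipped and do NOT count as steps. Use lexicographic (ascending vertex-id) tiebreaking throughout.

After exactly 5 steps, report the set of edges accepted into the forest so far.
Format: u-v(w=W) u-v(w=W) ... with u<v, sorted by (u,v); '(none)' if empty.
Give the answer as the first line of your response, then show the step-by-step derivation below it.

0-2(w=13) 0-3(w=11) 1-4(w=13) 3-4(w=9) 4-5(w=9)

step 1: add edge 3-4 (w=9); MST = {3-4(w=9)}
step 2: add edge 4-5 (w=9); MST = {3-4(w=9) 4-5(w=9)}
step 3: add edge 0-3 (w=11); MST = {0-3(w=11) 3-4(w=9) 4-5(w=9)}
step 4: add edge 0-2 (w=13); MST = {0-2(w=13) 0-3(w=11) 3-4(w=9) 4-5(w=9)}
step 5: add edge 1-4 (w=13); MST = {0-2(w=13) 0-3(w=11) 1-4(w=13) 3-4(w=9) 4-5(w=9)}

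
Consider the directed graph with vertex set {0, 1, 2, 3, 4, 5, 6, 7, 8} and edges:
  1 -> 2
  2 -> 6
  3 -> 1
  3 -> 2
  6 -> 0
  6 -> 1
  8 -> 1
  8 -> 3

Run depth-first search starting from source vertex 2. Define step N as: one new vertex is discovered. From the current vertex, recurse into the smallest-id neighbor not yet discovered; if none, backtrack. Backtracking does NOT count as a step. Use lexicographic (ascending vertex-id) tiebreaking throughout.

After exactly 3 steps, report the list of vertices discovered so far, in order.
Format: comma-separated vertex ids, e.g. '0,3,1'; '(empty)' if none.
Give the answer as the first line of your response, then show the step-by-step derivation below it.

2,6,0

step 1: discover 2; path=2; order=2
step 2: discover 6; path=2>6; order=2,6
step 3: discover 0; path=2>6>0; order=2,6,0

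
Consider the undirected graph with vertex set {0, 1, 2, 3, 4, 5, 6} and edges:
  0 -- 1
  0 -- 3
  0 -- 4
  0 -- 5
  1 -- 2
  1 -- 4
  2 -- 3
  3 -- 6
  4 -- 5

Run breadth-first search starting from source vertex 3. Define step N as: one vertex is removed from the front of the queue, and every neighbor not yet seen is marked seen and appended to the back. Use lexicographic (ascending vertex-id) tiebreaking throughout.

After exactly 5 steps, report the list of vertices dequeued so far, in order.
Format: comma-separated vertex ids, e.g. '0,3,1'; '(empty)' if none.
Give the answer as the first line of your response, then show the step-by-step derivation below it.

3,0,2,6,1

step 1: dequeue 3; queue=[0,2,6]; order=3
step 2: dequeue 0; queue=[2,6,1,4,5]; order=3,0
step 3: dequeue 2; queue=[6,1,4,5]; order=3,0,2
step 4: dequeue 6; queue=[1,4,5]; order=3,0,2,6
step 5: dequeue 1; queue=[4,5]; order=3,0,2,6,1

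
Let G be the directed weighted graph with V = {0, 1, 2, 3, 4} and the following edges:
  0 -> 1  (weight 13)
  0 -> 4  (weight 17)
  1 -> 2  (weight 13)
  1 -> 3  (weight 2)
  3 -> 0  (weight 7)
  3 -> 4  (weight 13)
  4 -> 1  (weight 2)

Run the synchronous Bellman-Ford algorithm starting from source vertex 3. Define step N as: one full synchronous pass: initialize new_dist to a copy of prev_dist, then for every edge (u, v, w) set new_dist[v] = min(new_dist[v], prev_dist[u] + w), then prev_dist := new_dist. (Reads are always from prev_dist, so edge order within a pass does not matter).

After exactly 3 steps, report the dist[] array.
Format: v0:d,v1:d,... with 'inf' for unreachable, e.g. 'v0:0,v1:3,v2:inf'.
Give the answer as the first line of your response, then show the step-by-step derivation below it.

v0:7,v1:15,v2:28,v3:0,v4:13

step 1: dist = v0:7,v1:inf,v2:inf,v3:0,v4:13
step 2: dist = v0:7,v1:15,v2:inf,v3:0,v4:13
step 3: dist = v0:7,v1:15,v2:28,v3:0,v4:13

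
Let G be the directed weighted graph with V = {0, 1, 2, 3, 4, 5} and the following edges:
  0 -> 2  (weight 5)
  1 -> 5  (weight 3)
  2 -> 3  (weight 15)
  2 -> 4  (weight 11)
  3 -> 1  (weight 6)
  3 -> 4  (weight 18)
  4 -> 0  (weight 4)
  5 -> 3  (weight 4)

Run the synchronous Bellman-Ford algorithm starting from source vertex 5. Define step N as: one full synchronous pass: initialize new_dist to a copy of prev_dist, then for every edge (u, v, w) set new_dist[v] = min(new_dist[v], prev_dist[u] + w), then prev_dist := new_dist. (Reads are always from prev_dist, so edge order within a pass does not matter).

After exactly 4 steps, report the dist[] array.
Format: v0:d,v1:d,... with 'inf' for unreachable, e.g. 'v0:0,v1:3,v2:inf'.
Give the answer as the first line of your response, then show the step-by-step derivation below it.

v0:26,v1:10,v2:31,v3:4,v4:22,v5:0

step 1: dist = v0:inf,v1:inf,v2:inf,v3:4,v4:inf,v5:0
step 2: dist = v0:inf,v1:10,v2:inf,v3:4,v4:22,v5:0
step 3: dist = v0:26,v1:10,v2:inf,v3:4,v4:22,v5:0
step 4: dist = v0:26,v1:10,v2:31,v3:4,v4:22,v5:0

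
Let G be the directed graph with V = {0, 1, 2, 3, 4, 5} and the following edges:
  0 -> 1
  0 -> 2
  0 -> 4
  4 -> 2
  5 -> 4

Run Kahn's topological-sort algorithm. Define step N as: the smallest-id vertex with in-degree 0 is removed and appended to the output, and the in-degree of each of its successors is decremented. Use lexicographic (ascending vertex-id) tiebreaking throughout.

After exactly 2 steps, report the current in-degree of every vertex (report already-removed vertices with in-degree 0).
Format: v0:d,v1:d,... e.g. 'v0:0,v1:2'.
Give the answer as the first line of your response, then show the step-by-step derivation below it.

v0:0,v1:0,v2:1,v3:0,v4:1,v5:0

step 1: output 0; order=[0]; indeg=(0,0,1,0,1,0)
step 2: output 1; order=[0,1]; indeg=(0,0,1,0,1,0)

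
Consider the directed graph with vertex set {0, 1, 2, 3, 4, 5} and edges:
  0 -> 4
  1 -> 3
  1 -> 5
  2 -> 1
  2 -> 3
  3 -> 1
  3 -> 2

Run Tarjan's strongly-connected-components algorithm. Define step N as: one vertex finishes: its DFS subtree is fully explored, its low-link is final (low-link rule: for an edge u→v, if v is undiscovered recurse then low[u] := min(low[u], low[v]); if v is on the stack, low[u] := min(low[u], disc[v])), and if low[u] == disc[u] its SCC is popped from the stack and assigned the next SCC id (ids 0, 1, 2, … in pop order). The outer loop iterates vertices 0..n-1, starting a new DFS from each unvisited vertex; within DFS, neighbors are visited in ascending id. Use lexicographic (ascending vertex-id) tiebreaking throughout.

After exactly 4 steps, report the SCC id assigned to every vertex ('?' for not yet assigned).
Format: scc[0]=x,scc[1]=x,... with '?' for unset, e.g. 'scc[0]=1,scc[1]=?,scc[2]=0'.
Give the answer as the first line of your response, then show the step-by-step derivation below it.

scc[0]=1,scc[1]=?,scc[2]=?,scc[3]=?,scc[4]=0,scc[5]=?

step 1: low=(low[0]=0,low[1]=?,low[2]=?,low[3]=?,low[4]=1,low[5]=?); scc=(scc[0]=?,scc[1]=?,scc[2]=?,scc[3]=?,scc[4]=0,scc[5]=?)
step 2: low=(low[0]=0,low[1]=?,low[2]=?,low[3]=?,low[4]=1,low[5]=?); scc=(scc[0]=1,scc[1]=?,scc[2]=?,scc[3]=?,scc[4]=0,scc[5]=?)
step 3: low=(low[0]=0,low[1]=2,low[2]=2,low[3]=2,low[4]=1,low[5]=?); scc=(scc[0]=1,scc[1]=?,scc[2]=?,scc[3]=?,scc[4]=0,scc[5]=?)
step 4: low=(low[0]=0,low[1]=2,low[2]=2,low[3]=2,low[4]=1,low[5]=?); scc=(scc[0]=1,scc[1]=?,scc[2]=?,scc[3]=?,scc[4]=0,scc[5]=?)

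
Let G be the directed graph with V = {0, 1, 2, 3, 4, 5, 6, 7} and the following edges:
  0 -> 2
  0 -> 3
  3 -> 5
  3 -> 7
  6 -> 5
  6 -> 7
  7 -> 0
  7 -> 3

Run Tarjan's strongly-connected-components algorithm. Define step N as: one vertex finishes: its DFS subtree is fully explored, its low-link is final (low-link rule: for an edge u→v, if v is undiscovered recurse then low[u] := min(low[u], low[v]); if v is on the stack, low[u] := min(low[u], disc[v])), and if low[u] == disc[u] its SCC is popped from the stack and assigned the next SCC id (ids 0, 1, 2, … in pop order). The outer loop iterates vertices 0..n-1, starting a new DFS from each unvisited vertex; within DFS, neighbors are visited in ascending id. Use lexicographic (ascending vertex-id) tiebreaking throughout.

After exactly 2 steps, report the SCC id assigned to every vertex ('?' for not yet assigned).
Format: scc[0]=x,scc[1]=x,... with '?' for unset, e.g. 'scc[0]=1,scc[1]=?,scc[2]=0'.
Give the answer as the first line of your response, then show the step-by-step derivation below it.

scc[0]=?,scc[1]=?,scc[2]=0,scc[3]=?,scc[4]=?,scc[5]=1,scc[6]=?,scc[7]=?

step 1: low=(low[0]=0,low[1]=?,low[2]=1,low[3]=?,low[4]=?,low[5]=?,low[6]=?,low[7]=?); scc=(scc[0]=?,scc[1]=?,scc[2]=0,scc[3]=?,scc[4]=?,scc[5]=?,scc[6]=?,scc[7]=?)
step 2: low=(low[0]=0,low[1]=?,low[2]=1,low[3]=2,low[4]=?,low[5]=3,low[6]=?,low[7]=?); scc=(scc[0]=?,scc[1]=?,scc[2]=0,scc[3]=?,scc[4]=?,scc[5]=1,scc[6]=?,scc[7]=?)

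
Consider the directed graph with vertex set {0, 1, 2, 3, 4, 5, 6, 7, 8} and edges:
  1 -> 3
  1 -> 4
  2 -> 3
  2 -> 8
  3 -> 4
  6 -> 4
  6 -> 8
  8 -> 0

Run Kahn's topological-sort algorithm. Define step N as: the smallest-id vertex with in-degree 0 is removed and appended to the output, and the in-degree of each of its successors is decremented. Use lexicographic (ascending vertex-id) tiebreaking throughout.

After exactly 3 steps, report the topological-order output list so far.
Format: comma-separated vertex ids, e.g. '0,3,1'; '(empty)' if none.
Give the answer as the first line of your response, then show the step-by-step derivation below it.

1,2,3

step 1: output 1; order=[1]; indeg=(1,0,0,1,2,0,0,0,2)
step 2: output 2; order=[1,2]; indeg=(1,0,0,0,2,0,0,0,1)
step 3: output 3; order=[1,2,3]; indeg=(1,0,0,0,1,0,0,0,1)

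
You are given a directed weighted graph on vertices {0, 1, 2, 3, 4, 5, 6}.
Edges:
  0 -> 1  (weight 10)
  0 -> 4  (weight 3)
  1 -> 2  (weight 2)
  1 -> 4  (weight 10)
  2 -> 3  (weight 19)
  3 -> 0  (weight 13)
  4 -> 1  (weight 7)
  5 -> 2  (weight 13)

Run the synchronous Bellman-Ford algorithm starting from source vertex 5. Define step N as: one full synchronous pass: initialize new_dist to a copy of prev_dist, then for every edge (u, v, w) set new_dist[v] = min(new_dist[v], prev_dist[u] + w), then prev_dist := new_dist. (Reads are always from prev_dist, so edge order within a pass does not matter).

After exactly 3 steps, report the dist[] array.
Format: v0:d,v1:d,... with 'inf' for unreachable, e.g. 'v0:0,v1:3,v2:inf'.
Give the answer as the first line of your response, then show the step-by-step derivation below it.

v0:45,v1:inf,v2:13,v3:32,v4:inf,v5:0,v6:inf

step 1: dist = v0:inf,v1:inf,v2:13,v3:inf,v4:inf,v5:0,v6:inf
step 2: dist = v0:inf,v1:inf,v2:13,v3:32,v4:inf,v5:0,v6:inf
step 3: dist = v0:45,v1:inf,v2:13,v3:32,v4:inf,v5:0,v6:inf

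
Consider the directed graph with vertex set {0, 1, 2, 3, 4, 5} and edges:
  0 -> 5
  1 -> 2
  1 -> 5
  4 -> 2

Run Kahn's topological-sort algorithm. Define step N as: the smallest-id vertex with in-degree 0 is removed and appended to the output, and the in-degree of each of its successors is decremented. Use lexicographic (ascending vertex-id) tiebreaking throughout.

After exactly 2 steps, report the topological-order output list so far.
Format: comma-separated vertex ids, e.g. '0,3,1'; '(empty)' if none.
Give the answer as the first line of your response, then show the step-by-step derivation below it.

0,1

step 1: output 0; order=[0]; indeg=(0,0,2,0,0,1)
step 2: output 1; order=[0,1]; indeg=(0,0,1,0,0,0)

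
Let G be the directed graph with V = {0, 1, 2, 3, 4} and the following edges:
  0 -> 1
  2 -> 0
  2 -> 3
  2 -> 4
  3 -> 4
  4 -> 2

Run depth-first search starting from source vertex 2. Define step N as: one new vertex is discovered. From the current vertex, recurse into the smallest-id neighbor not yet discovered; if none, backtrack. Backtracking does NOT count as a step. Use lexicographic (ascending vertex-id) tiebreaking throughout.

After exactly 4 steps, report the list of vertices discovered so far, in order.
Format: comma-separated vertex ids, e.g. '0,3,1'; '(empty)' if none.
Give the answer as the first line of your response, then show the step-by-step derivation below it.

2,0,1,3

step 1: discover 2; path=2; order=2
step 2: discover 0; path=2>0; order=2,0
step 3: discover 1; path=2>0>1; order=2,0,1
step 4: discover 3; path=2>3; order=2,0,1,3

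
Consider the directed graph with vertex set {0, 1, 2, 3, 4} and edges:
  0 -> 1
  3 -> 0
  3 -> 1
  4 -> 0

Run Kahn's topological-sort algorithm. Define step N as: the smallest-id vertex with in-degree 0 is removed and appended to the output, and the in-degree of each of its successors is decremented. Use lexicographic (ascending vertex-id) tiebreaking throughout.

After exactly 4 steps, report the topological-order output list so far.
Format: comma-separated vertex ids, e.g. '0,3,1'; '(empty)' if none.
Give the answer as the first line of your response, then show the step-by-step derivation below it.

2,3,4,0

step 1: output 2; order=[2]; indeg=(2,2,0,0,0)
step 2: output 3; order=[2,3]; indeg=(1,1,0,0,0)
step 3: output 4; order=[2,3,4]; indeg=(0,1,0,0,0)
step 4: output 0; order=[2,3,4,0]; indeg=(0,0,0,0,0)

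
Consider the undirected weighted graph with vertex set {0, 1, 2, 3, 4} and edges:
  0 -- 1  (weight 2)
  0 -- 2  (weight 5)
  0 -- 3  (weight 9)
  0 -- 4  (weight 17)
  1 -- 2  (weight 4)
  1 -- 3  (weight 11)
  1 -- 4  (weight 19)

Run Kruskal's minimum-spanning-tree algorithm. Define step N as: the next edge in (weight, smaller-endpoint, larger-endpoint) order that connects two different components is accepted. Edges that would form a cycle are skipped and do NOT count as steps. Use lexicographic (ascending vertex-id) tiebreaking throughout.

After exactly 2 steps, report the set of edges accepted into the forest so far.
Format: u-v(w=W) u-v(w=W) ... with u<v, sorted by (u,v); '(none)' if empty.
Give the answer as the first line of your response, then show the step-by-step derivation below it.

0-1(w=2) 1-2(w=4)

step 1: add edge 0-1 (w=2); MST = {0-1(w=2)}
step 2: add edge 1-2 (w=4); MST = {0-1(w=2) 1-2(w=4)}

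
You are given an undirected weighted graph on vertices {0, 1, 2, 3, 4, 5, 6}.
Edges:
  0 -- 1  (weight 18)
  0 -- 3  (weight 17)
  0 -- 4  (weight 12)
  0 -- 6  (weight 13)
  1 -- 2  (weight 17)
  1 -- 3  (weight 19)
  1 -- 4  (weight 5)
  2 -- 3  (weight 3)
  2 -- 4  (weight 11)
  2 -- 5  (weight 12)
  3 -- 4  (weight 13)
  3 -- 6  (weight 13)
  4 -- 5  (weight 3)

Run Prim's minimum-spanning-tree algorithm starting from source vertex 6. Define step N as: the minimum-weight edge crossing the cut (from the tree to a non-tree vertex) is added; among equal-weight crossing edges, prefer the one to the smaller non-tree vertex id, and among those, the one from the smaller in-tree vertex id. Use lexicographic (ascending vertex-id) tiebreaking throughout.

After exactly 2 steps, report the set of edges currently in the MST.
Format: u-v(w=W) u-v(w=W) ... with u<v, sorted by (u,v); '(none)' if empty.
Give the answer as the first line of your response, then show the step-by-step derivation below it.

0-4(w=12) 0-6(w=13)

step 1: add edge 0-6 (w=13); MST = {0-6(w=13)}
step 2: add edge 0-4 (w=12); MST = {0-4(w=12) 0-6(w=13)}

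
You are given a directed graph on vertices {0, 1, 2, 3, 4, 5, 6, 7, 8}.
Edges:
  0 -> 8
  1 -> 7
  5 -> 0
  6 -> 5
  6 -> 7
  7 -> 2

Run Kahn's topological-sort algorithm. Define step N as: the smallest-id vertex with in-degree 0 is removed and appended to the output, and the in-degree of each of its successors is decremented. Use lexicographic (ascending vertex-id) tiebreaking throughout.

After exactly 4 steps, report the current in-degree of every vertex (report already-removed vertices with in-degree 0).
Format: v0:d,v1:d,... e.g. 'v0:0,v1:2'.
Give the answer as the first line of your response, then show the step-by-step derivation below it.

v0:1,v1:0,v2:1,v3:0,v4:0,v5:0,v6:0,v7:0,v8:1

step 1: output 1; order=[1]; indeg=(1,0,1,0,0,1,0,1,1)
step 2: output 3; order=[1,3]; indeg=(1,0,1,0,0,1,0,1,1)
step 3: output 4; order=[1,3,4]; indeg=(1,0,1,0,0,1,0,1,1)
step 4: output 6; order=[1,3,4,6]; indeg=(1,0,1,0,0,0,0,0,1)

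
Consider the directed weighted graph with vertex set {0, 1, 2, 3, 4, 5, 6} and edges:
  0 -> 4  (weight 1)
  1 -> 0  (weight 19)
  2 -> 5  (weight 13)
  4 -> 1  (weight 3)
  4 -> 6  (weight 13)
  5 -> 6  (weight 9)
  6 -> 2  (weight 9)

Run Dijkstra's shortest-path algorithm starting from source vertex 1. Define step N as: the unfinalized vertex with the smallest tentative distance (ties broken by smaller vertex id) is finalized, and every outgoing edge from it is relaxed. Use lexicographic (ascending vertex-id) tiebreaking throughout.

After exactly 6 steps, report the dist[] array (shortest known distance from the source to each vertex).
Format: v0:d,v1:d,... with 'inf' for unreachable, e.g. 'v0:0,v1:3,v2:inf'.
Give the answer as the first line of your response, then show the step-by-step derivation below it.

v0:19,v1:0,v2:42,v3:inf,v4:20,v5:55,v6:33

step 1: dist = v0:19,v1:0,v2:inf,v3:inf,v4:inf,v5:inf,v6:inf
step 2: dist = v0:19,v1:0,v2:inf,v3:inf,v4:20,v5:inf,v6:inf
step 3: dist = v0:19,v1:0,v2:inf,v3:inf,v4:20,v5:inf,v6:33
step 4: dist = v0:19,v1:0,v2:42,v3:inf,v4:20,v5:inf,v6:33
step 5: dist = v0:19,v1:0,v2:42,v3:inf,v4:20,v5:55,v6:33
step 6: dist = v0:19,v1:0,v2:42,v3:inf,v4:20,v5:55,v6:33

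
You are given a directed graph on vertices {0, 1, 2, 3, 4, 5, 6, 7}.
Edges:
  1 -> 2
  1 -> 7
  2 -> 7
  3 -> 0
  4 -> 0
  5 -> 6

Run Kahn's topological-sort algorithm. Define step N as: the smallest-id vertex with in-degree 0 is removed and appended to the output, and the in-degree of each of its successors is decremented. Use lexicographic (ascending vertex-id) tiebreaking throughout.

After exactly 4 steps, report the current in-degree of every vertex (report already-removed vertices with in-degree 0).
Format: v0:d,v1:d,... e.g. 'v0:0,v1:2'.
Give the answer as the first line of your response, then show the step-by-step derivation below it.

v0:0,v1:0,v2:0,v3:0,v4:0,v5:0,v6:1,v7:0

step 1: output 1; order=[1]; indeg=(2,0,0,0,0,0,1,1)
step 2: output 2; order=[1,2]; indeg=(2,0,0,0,0,0,1,0)
step 3: output 3; order=[1,2,3]; indeg=(1,0,0,0,0,0,1,0)
step 4: output 4; order=[1,2,3,4]; indeg=(0,0,0,0,0,0,1,0)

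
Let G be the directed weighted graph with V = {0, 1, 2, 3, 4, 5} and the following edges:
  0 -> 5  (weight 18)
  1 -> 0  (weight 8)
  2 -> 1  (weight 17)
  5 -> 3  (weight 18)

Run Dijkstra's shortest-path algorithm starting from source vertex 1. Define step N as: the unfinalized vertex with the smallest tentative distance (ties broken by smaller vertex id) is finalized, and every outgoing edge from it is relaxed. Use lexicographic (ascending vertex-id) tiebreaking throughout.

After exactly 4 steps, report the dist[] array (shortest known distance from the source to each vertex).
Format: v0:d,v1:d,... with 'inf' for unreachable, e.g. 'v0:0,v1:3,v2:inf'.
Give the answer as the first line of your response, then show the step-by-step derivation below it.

v0:8,v1:0,v2:inf,v3:44,v4:inf,v5:26

step 1: dist = v0:8,v1:0,v2:inf,v3:inf,v4:inf,v5:inf
step 2: dist = v0:8,v1:0,v2:inf,v3:inf,v4:inf,v5:26
step 3: dist = v0:8,v1:0,v2:inf,v3:44,v4:inf,v5:26
step 4: dist = v0:8,v1:0,v2:inf,v3:44,v4:inf,v5:26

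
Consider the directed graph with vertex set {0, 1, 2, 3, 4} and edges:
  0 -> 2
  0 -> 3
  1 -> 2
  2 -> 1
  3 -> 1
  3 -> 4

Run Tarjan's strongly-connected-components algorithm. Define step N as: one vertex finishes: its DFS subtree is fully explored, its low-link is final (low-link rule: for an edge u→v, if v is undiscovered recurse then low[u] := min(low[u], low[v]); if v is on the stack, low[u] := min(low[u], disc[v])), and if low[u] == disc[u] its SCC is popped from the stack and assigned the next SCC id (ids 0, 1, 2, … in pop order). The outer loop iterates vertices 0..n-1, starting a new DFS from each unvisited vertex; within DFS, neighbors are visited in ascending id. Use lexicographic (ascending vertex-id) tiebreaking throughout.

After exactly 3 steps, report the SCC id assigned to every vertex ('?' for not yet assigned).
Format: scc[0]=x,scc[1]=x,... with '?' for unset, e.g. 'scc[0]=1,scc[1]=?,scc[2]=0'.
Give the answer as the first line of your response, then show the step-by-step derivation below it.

scc[0]=?,scc[1]=0,scc[2]=0,scc[3]=?,scc[4]=1

step 1: low=(low[0]=0,low[1]=1,low[2]=1,low[3]=?,low[4]=?); scc=(scc[0]=?,scc[1]=?,scc[2]=?,scc[3]=?,scc[4]=?)
step 2: low=(low[0]=0,low[1]=1,low[2]=1,low[3]=?,low[4]=?); scc=(scc[0]=?,scc[1]=0,scc[2]=0,scc[3]=?,scc[4]=?)
step 3: low=(low[0]=0,low[1]=1,low[2]=1,low[3]=3,low[4]=4); scc=(scc[0]=?,scc[1]=0,scc[2]=0,scc[3]=?,scc[4]=1)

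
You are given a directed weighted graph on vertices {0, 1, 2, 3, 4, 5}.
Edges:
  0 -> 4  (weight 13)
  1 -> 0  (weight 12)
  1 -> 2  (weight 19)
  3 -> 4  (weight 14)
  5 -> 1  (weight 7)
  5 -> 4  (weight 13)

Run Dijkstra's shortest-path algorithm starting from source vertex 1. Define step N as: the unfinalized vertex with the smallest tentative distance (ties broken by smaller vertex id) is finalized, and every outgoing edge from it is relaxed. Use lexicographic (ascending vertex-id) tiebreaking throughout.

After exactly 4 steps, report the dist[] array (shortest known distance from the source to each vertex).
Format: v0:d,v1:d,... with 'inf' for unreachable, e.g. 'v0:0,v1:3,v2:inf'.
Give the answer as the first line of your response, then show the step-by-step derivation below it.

v0:12,v1:0,v2:19,v3:inf,v4:25,v5:inf

step 1: dist = v0:12,v1:0,v2:19,v3:inf,v4:inf,v5:inf
step 2: dist = v0:12,v1:0,v2:19,v3:inf,v4:25,v5:inf
step 3: dist = v0:12,v1:0,v2:19,v3:inf,v4:25,v5:inf
step 4: dist = v0:12,v1:0,v2:19,v3:inf,v4:25,v5:inf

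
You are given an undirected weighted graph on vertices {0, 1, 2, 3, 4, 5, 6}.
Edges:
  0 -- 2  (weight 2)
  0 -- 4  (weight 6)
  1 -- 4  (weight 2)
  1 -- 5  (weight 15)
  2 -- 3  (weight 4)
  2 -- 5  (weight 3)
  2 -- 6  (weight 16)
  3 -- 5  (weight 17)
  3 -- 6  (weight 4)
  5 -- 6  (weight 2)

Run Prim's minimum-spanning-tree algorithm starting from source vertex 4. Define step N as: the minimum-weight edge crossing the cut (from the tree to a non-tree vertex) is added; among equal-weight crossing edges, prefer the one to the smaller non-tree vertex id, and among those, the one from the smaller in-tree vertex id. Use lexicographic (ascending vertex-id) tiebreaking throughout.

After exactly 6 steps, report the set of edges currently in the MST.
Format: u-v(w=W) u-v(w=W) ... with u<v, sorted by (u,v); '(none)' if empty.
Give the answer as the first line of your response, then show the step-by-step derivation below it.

0-2(w=2) 0-4(w=6) 1-4(w=2) 2-3(w=4) 2-5(w=3) 5-6(w=2)

step 1: add edge 1-4 (w=2); MST = {1-4(w=2)}
step 2: add edge 0-4 (w=6); MST = {0-4(w=6) 1-4(w=2)}
step 3: add edge 0-2 (w=2); MST = {0-2(w=2) 0-4(w=6) 1-4(w=2)}
step 4: add edge 2-5 (w=3); MST = {0-2(w=2) 0-4(w=6) 1-4(w=2) 2-5(w=3)}
step 5: add edge 5-6 (w=2); MST = {0-2(w=2) 0-4(w=6) 1-4(w=2) 2-5(w=3) 5-6(w=2)}
step 6: add edge 2-3 (w=4); MST = {0-2(w=2) 0-4(w=6) 1-4(w=2) 2-3(w=4) 2-5(w=3) 5-6(w=2)}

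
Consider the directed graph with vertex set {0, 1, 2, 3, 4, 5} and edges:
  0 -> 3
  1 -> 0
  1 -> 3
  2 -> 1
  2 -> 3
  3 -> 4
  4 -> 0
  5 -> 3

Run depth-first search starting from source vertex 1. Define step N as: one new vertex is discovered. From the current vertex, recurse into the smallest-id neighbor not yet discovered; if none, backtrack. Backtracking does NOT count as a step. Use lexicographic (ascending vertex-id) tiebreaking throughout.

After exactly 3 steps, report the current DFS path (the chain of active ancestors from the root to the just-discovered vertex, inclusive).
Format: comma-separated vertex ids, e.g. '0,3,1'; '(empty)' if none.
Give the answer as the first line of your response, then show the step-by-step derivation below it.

1,0,3

step 1: discover 1; path=1; order=1
step 2: discover 0; path=1>0; order=1,0
step 3: discover 3; path=1>0>3; order=1,0,3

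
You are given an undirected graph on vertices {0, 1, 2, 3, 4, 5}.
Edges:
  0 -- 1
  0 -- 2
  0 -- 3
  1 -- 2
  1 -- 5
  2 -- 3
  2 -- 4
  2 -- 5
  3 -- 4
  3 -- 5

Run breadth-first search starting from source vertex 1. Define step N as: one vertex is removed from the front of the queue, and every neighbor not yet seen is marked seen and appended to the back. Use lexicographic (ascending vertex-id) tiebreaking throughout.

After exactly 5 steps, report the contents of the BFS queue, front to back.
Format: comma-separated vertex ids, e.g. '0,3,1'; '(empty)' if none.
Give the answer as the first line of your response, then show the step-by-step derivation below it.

4

step 1: dequeue 1; queue=[0,2,5]; order=1
step 2: dequeue 0; queue=[2,5,3]; order=1,0
step 3: dequeue 2; queue=[5,3,4]; order=1,0,2
step 4: dequeue 5; queue=[3,4]; order=1,0,2,5
step 5: dequeue 3; queue=[4]; order=1,0,2,5,3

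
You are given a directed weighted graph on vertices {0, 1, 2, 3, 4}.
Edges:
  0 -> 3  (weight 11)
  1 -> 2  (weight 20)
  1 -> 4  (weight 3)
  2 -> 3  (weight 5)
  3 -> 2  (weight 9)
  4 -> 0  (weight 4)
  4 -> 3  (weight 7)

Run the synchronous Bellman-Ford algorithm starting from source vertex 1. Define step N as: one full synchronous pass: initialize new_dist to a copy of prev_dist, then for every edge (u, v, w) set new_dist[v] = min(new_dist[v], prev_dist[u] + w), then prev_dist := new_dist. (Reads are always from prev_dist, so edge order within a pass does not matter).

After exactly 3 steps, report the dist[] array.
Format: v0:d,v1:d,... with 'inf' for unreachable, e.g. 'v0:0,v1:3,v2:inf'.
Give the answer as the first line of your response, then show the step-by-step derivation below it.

v0:7,v1:0,v2:19,v3:10,v4:3

step 1: dist = v0:inf,v1:0,v2:20,v3:inf,v4:3
step 2: dist = v0:7,v1:0,v2:20,v3:10,v4:3
step 3: dist = v0:7,v1:0,v2:19,v3:10,v4:3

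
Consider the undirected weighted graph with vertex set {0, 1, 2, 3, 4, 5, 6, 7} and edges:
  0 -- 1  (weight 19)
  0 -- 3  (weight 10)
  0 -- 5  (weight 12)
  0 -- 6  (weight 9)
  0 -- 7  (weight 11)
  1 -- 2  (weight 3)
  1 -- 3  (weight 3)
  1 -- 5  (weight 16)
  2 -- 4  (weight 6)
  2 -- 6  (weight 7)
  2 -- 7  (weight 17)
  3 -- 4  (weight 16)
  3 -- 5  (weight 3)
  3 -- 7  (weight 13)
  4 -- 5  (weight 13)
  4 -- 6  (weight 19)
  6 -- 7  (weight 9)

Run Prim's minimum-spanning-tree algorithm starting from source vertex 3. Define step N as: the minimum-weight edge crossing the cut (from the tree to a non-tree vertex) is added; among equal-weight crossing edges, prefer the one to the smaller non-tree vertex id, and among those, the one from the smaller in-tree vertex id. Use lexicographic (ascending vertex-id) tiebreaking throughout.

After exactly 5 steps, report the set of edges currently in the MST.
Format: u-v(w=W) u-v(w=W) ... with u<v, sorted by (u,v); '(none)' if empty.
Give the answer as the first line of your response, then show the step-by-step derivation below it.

1-2(w=3) 1-3(w=3) 2-4(w=6) 2-6(w=7) 3-5(w=3)

step 1: add edge 1-3 (w=3); MST = {1-3(w=3)}
step 2: add edge 1-2 (w=3); MST = {1-2(w=3) 1-3(w=3)}
step 3: add edge 3-5 (w=3); MST = {1-2(w=3) 1-3(w=3) 3-5(w=3)}
step 4: add edge 2-4 (w=6); MST = {1-2(w=3) 1-3(w=3) 2-4(w=6) 3-5(w=3)}
step 5: add edge 2-6 (w=7); MST = {1-2(w=3) 1-3(w=3) 2-4(w=6) 2-6(w=7) 3-5(w=3)}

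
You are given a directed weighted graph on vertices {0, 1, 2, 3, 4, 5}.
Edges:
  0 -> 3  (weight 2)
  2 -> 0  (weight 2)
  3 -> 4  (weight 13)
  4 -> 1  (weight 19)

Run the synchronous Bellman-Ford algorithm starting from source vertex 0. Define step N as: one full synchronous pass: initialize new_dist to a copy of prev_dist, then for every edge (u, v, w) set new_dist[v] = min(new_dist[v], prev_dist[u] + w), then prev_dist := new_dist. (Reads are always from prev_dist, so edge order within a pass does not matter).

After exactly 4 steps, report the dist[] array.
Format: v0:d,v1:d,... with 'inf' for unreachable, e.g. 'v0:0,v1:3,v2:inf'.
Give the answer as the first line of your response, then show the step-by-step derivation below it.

v0:0,v1:34,v2:inf,v3:2,v4:15,v5:inf

step 1: dist = v0:0,v1:inf,v2:inf,v3:2,v4:inf,v5:inf
step 2: dist = v0:0,v1:inf,v2:inf,v3:2,v4:15,v5:inf
step 3: dist = v0:0,v1:34,v2:inf,v3:2,v4:15,v5:inf
step 4: dist = v0:0,v1:34,v2:inf,v3:2,v4:15,v5:inf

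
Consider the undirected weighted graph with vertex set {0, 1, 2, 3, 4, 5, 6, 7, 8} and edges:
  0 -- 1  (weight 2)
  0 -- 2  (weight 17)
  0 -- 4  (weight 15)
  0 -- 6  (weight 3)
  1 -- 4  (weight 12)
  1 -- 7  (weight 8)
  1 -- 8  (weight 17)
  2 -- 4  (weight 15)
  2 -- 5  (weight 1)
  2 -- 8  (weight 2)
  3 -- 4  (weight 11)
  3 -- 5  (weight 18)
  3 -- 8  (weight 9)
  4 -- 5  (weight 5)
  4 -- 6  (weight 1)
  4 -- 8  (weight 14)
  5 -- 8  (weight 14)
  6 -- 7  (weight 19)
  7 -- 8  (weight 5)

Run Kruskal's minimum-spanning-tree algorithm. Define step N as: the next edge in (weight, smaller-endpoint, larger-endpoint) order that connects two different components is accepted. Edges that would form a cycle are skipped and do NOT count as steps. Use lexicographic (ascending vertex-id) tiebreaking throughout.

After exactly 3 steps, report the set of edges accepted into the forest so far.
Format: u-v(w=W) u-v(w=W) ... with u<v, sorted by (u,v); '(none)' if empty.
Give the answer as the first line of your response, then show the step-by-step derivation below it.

0-1(w=2) 2-5(w=1) 4-6(w=1)

step 1: add edge 2-5 (w=1); MST = {2-5(w=1)}
step 2: add edge 4-6 (w=1); MST = {2-5(w=1) 4-6(w=1)}
step 3: add edge 0-1 (w=2); MST = {0-1(w=2) 2-5(w=1) 4-6(w=1)}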